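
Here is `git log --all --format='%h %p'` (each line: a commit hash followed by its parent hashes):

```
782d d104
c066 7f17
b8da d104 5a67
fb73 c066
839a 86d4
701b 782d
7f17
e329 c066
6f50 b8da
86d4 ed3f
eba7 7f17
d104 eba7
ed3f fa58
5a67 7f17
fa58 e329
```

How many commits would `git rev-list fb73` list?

Walking parent pointers from fb73: reachable set = {7f17, c066, fb73}.
That is 3 commits.

3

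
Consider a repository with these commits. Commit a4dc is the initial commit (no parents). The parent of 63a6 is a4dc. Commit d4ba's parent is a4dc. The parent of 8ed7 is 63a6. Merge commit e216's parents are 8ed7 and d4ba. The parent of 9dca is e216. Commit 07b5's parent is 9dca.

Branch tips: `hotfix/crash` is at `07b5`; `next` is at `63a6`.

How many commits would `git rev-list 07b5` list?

7

Walking parent pointers from 07b5: reachable set = {07b5, 63a6, 8ed7, 9dca, a4dc, d4ba, e216}.
That is 7 commits.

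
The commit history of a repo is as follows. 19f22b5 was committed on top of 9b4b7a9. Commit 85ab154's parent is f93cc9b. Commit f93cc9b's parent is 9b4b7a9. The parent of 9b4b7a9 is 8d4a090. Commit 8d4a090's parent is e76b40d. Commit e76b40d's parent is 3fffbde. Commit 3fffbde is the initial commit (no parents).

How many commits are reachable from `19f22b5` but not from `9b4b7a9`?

Reachable from 19f22b5: {19f22b5, 3fffbde, 8d4a090, 9b4b7a9, e76b40d}.
Reachable from 9b4b7a9: {3fffbde, 8d4a090, 9b4b7a9, e76b40d}.
In 19f22b5's history but not 9b4b7a9's: {19f22b5} — 1 commit.

1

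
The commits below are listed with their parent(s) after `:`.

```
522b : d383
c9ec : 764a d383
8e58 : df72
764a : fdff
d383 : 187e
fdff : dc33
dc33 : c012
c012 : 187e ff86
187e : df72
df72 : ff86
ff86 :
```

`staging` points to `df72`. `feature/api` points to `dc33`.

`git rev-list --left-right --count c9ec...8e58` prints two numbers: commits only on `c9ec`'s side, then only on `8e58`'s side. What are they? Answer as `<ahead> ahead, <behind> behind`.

7 ahead, 1 behind

Reachable from c9ec: {187e, 764a, c012, c9ec, d383, dc33, df72, fdff, ff86}.
Reachable from 8e58: {8e58, df72, ff86}.
Only in c9ec's history (ahead): {187e, 764a, c012, c9ec, d383, dc33, fdff} — 7.
Only in 8e58's history (behind): {8e58} — 1.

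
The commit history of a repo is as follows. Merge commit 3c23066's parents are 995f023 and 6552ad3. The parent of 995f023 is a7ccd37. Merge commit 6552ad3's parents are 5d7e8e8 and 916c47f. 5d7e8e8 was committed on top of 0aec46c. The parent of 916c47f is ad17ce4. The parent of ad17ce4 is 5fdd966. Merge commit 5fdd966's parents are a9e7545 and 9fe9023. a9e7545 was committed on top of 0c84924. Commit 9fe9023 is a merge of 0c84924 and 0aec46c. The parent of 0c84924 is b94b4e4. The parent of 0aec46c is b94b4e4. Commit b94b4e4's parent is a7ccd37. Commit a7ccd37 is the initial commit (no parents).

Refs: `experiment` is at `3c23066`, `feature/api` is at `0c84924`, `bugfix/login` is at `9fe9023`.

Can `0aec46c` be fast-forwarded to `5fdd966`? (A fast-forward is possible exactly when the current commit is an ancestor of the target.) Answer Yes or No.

Yes

A fast-forward from 0aec46c to 5fdd966 is possible iff 0aec46c is an ancestor of 5fdd966.
Ancestors of 5fdd966: {0aec46c, 0c84924, 5fdd966, 9fe9023, a7ccd37, a9e7545, b94b4e4}.
0aec46c is among them, so fast-forward is possible.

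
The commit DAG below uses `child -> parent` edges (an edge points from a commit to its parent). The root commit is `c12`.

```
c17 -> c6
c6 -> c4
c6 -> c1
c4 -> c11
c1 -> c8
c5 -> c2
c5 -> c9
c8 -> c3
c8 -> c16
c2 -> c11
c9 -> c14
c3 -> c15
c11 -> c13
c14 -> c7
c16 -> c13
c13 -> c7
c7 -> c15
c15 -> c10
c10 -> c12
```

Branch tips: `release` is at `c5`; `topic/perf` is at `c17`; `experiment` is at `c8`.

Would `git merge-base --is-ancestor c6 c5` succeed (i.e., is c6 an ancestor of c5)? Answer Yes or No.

Ancestors of c5: {c10, c11, c12, c13, c14, c15, c2, c5, c7, c9}.
c6 is not in that set, so it is not an ancestor of c5.

No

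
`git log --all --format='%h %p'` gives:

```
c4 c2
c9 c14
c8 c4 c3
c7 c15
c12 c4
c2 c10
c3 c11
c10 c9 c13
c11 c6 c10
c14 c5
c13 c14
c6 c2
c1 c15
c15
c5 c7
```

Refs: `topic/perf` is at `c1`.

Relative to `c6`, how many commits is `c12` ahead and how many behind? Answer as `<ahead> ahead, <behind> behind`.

2 ahead, 1 behind

Reachable from c12: {c10, c12, c13, c14, c15, c2, c4, c5, c7, c9}.
Reachable from c6: {c10, c13, c14, c15, c2, c5, c6, c7, c9}.
Only in c12's history (ahead): {c12, c4} — 2.
Only in c6's history (behind): {c6} — 1.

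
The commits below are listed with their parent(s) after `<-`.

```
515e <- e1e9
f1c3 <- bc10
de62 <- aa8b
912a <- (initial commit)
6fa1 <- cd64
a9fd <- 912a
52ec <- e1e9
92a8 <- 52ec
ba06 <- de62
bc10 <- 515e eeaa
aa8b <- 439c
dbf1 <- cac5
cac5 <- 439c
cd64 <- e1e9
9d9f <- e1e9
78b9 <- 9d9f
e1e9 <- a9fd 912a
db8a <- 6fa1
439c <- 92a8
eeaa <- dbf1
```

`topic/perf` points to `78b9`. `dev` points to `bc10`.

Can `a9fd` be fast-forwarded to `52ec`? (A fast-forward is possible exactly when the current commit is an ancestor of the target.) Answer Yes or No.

A fast-forward from a9fd to 52ec is possible iff a9fd is an ancestor of 52ec.
Ancestors of 52ec: {52ec, 912a, a9fd, e1e9}.
a9fd is among them, so fast-forward is possible.

Yes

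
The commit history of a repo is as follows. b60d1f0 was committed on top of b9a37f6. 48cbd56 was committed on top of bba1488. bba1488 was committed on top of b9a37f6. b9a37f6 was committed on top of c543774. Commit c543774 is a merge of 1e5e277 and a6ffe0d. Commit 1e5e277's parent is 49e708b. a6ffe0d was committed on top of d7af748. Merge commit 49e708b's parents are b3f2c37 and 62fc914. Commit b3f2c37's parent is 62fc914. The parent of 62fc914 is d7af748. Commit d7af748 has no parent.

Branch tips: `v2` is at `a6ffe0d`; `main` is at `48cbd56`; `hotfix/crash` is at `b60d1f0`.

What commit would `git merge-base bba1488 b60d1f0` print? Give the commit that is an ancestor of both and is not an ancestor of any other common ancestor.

b9a37f6

Ancestors of bba1488: {1e5e277, 49e708b, 62fc914, a6ffe0d, b3f2c37, b9a37f6, bba1488, c543774, d7af748}.
Ancestors of b60d1f0: {1e5e277, 49e708b, 62fc914, a6ffe0d, b3f2c37, b60d1f0, b9a37f6, c543774, d7af748}.
Common ancestors: {1e5e277, 49e708b, 62fc914, a6ffe0d, b3f2c37, b9a37f6, c543774, d7af748}.
Among these, b9a37f6 is not an ancestor of any other common ancestor — it is the merge base.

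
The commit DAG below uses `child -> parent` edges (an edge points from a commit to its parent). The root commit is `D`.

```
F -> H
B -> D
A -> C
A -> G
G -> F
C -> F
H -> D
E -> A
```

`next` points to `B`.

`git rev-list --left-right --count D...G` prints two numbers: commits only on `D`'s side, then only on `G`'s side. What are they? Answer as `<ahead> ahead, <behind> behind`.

0 ahead, 3 behind

Reachable from D: {D}.
Reachable from G: {D, F, G, H}.
Only in D's history (ahead): {} — 0.
Only in G's history (behind): {F, G, H} — 3.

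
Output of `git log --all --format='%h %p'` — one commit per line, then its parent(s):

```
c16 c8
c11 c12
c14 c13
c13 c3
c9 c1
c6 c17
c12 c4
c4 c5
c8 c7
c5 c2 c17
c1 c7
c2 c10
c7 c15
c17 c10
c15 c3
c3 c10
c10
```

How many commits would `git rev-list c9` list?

6

Walking parent pointers from c9: reachable set = {c1, c10, c15, c3, c7, c9}.
That is 6 commits.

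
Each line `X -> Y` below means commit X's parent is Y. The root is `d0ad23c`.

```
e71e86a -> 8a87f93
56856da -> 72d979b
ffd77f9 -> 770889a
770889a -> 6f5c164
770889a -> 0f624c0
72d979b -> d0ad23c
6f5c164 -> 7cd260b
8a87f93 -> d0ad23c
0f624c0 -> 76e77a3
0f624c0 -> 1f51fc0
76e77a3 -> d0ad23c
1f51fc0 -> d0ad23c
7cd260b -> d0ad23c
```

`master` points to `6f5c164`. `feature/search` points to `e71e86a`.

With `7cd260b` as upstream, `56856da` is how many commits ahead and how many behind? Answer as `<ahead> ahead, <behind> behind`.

Reachable from 56856da: {56856da, 72d979b, d0ad23c}.
Reachable from 7cd260b: {7cd260b, d0ad23c}.
Only in 56856da's history (ahead): {56856da, 72d979b} — 2.
Only in 7cd260b's history (behind): {7cd260b} — 1.

2 ahead, 1 behind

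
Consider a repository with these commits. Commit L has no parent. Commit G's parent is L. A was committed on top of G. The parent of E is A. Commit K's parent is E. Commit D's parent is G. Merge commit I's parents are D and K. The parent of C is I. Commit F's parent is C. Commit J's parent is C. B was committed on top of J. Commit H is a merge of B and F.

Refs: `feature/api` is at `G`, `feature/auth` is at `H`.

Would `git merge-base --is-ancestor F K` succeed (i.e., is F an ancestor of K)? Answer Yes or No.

Ancestors of K: {A, E, G, K, L}.
F is not in that set, so it is not an ancestor of K.

No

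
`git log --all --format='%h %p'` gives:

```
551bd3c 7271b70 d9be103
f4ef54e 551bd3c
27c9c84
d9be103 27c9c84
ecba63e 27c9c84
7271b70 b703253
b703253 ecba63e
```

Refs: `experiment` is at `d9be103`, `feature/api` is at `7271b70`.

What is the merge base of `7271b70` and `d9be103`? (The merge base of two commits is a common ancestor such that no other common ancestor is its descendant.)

27c9c84

Ancestors of 7271b70: {27c9c84, 7271b70, b703253, ecba63e}.
Ancestors of d9be103: {27c9c84, d9be103}.
Common ancestors: {27c9c84}.
The only common ancestor is 27c9c84, so it is the merge base.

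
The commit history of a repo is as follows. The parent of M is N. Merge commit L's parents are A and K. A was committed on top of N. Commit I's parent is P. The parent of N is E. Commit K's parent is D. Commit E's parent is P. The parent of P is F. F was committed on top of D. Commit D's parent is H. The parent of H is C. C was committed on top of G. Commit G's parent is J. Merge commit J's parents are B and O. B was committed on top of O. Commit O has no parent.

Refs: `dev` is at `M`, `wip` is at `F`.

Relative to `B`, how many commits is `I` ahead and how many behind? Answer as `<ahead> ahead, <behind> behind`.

8 ahead, 0 behind

Reachable from I: {B, C, D, F, G, H, I, J, O, P}.
Reachable from B: {B, O}.
Only in I's history (ahead): {C, D, F, G, H, I, J, P} — 8.
Only in B's history (behind): {} — 0.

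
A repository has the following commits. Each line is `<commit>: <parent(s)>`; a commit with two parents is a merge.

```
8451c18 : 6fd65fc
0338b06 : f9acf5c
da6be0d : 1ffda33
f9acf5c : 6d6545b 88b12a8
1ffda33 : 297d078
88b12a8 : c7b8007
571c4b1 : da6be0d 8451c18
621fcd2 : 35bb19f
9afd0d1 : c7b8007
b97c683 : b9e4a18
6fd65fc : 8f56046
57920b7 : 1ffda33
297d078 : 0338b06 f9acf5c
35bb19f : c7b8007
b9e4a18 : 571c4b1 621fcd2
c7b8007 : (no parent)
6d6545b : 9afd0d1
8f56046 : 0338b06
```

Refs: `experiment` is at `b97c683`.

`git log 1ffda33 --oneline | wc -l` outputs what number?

Walking parent pointers from 1ffda33: reachable set = {0338b06, 1ffda33, 297d078, 6d6545b, 88b12a8, 9afd0d1, c7b8007, f9acf5c}.
That is 8 commits.

8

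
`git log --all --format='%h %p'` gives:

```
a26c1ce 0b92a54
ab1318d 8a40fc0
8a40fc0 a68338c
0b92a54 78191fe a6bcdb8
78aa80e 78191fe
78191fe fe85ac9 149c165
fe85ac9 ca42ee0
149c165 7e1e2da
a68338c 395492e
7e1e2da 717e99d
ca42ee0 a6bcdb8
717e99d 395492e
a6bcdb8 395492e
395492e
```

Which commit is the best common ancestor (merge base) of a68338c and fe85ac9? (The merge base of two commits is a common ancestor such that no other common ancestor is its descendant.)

Ancestors of a68338c: {395492e, a68338c}.
Ancestors of fe85ac9: {395492e, a6bcdb8, ca42ee0, fe85ac9}.
Common ancestors: {395492e}.
The only common ancestor is 395492e, so it is the merge base.

395492e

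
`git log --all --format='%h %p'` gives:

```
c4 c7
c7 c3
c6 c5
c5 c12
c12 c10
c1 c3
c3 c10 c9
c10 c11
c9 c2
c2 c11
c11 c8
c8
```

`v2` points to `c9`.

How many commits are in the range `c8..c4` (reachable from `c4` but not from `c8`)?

7

Reachable from c4: {c10, c11, c2, c3, c4, c7, c8, c9}.
Reachable from c8: {c8}.
In c4's history but not c8's: {c10, c11, c2, c3, c4, c7, c9} — 7 commits.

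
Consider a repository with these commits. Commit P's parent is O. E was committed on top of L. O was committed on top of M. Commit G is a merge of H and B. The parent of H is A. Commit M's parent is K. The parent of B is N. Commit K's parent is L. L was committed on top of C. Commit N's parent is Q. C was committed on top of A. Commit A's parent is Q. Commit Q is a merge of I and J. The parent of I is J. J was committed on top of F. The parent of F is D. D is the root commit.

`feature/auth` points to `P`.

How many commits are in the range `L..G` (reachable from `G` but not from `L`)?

Reachable from G: {A, B, D, F, G, H, I, J, N, Q}.
Reachable from L: {A, C, D, F, I, J, L, Q}.
In G's history but not L's: {B, G, H, N} — 4 commits.

4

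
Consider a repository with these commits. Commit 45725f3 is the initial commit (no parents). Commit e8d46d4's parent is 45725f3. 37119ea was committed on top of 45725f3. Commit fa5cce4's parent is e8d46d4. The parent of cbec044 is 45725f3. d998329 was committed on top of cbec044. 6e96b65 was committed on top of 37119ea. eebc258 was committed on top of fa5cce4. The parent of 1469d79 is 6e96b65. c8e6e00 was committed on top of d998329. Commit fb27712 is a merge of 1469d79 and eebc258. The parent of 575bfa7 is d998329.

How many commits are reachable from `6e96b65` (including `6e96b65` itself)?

Walking parent pointers from 6e96b65: reachable set = {37119ea, 45725f3, 6e96b65}.
That is 3 commits.

3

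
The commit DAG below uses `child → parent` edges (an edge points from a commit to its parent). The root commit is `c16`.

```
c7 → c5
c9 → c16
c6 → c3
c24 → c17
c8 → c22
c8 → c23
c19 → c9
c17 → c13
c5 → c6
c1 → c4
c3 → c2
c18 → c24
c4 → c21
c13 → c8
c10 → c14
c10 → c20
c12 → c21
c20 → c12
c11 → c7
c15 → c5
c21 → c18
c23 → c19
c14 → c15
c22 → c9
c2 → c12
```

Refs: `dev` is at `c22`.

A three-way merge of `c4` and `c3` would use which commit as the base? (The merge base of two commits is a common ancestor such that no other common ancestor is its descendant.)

Ancestors of c4: {c13, c16, c17, c18, c19, c21, c22, c23, c24, c4, c8, c9}.
Ancestors of c3: {c12, c13, c16, c17, c18, c19, c2, c21, c22, c23, c24, c3, c8, c9}.
Common ancestors: {c13, c16, c17, c18, c19, c21, c22, c23, c24, c8, c9}.
Among these, c21 is not an ancestor of any other common ancestor — it is the merge base.

c21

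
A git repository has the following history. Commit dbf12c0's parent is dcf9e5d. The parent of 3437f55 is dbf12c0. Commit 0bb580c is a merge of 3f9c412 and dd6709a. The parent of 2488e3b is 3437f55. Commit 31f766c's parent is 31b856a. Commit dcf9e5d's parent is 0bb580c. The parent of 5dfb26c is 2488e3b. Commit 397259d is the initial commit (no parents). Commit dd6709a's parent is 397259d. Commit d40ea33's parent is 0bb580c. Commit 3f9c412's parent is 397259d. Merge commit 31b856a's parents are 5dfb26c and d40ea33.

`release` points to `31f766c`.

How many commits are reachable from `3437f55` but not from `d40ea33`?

Reachable from 3437f55: {0bb580c, 3437f55, 397259d, 3f9c412, dbf12c0, dcf9e5d, dd6709a}.
Reachable from d40ea33: {0bb580c, 397259d, 3f9c412, d40ea33, dd6709a}.
In 3437f55's history but not d40ea33's: {3437f55, dbf12c0, dcf9e5d} — 3 commits.

3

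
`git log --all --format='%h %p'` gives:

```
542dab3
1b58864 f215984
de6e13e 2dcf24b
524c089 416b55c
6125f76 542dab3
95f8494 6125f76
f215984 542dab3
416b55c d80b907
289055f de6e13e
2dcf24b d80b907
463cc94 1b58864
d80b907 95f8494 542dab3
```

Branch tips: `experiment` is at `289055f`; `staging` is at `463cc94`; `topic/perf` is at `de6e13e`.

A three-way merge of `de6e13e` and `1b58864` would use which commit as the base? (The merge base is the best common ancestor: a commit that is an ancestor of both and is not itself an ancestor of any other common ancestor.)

542dab3

Ancestors of de6e13e: {2dcf24b, 542dab3, 6125f76, 95f8494, d80b907, de6e13e}.
Ancestors of 1b58864: {1b58864, 542dab3, f215984}.
Common ancestors: {542dab3}.
The only common ancestor is 542dab3, so it is the merge base.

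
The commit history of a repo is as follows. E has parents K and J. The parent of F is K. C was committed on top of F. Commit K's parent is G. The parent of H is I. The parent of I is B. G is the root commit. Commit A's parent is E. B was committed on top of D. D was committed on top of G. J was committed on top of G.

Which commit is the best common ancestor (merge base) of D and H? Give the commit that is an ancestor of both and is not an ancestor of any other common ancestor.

D

Ancestors of D: {D, G}.
Ancestors of H: {B, D, G, H, I}.
Common ancestors: {D, G}.
Among these, D is not an ancestor of any other common ancestor — it is the merge base.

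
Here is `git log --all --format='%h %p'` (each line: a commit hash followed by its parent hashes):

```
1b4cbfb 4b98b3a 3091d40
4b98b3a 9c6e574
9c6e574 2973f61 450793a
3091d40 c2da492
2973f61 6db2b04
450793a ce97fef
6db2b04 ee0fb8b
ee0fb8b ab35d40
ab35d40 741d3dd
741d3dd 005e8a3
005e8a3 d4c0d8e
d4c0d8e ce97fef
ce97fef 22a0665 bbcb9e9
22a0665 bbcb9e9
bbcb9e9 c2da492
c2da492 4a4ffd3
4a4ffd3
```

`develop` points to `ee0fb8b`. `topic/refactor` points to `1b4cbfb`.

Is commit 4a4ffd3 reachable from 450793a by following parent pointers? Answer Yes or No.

Ancestors of 450793a (commits reachable by following parents): {22a0665, 450793a, 4a4ffd3, bbcb9e9, c2da492, ce97fef}.
4a4ffd3 is in that set, so it is an ancestor of 450793a.

Yes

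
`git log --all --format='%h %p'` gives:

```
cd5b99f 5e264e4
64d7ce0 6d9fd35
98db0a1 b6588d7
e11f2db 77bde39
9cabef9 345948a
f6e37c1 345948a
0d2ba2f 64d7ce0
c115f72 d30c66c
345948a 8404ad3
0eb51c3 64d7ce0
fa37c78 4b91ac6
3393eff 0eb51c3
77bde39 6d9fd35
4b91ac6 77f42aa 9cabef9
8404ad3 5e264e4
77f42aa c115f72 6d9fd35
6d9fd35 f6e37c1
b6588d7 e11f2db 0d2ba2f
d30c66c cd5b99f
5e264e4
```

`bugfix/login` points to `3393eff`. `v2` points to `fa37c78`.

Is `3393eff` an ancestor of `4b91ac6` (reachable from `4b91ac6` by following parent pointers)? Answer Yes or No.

Ancestors of 4b91ac6: {345948a, 4b91ac6, 5e264e4, 6d9fd35, 77f42aa, 8404ad3, 9cabef9, c115f72, cd5b99f, d30c66c, f6e37c1}.
3393eff is not in that set, so it is not an ancestor of 4b91ac6.

No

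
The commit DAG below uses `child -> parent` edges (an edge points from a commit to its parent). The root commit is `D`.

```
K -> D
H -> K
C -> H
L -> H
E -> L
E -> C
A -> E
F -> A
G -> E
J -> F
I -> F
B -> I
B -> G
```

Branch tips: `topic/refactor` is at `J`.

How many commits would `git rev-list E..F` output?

Reachable from F: {A, C, D, E, F, H, K, L}.
Reachable from E: {C, D, E, H, K, L}.
In F's history but not E's: {A, F} — 2 commits.

2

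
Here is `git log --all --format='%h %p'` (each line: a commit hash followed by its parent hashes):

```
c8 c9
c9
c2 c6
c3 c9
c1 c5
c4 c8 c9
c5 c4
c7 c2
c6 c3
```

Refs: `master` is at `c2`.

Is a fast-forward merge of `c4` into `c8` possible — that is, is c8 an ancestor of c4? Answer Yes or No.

A fast-forward from c8 to c4 is possible iff c8 is an ancestor of c4.
Ancestors of c4: {c4, c8, c9}.
c8 is among them, so fast-forward is possible.

Yes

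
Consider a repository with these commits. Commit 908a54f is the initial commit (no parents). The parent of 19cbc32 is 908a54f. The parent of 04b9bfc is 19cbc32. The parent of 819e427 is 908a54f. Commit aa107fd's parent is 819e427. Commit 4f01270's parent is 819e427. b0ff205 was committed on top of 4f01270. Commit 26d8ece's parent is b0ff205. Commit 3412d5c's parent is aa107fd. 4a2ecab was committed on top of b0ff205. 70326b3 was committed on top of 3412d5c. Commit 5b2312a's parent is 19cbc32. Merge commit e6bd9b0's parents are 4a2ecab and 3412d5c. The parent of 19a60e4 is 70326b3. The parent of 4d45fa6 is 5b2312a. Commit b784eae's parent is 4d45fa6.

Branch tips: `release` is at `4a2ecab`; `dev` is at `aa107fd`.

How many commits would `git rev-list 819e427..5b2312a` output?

2

Reachable from 5b2312a: {19cbc32, 5b2312a, 908a54f}.
Reachable from 819e427: {819e427, 908a54f}.
In 5b2312a's history but not 819e427's: {19cbc32, 5b2312a} — 2 commits.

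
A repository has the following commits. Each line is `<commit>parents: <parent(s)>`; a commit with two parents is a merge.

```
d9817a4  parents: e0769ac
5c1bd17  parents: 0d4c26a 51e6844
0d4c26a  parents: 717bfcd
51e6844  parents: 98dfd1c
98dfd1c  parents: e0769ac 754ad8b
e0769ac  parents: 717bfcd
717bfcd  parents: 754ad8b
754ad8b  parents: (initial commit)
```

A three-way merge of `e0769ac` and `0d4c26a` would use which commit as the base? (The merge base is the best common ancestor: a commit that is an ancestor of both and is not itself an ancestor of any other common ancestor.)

Ancestors of e0769ac: {717bfcd, 754ad8b, e0769ac}.
Ancestors of 0d4c26a: {0d4c26a, 717bfcd, 754ad8b}.
Common ancestors: {717bfcd, 754ad8b}.
Among these, 717bfcd is not an ancestor of any other common ancestor — it is the merge base.

717bfcd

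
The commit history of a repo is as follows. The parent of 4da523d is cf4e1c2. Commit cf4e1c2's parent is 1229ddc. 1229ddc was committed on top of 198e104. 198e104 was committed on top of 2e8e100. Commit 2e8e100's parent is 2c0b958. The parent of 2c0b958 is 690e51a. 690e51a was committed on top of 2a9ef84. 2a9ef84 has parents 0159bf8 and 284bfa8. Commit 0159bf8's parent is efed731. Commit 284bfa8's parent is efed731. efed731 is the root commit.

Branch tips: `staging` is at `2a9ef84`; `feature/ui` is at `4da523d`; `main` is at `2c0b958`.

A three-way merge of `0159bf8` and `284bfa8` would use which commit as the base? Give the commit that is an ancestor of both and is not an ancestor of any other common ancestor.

Ancestors of 0159bf8: {0159bf8, efed731}.
Ancestors of 284bfa8: {284bfa8, efed731}.
Common ancestors: {efed731}.
The only common ancestor is efed731, so it is the merge base.

efed731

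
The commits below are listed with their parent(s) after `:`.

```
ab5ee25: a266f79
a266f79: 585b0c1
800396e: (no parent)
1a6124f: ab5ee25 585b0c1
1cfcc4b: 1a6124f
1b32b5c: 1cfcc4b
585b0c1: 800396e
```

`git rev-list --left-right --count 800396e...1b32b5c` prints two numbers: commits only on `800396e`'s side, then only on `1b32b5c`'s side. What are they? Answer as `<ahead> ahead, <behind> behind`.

Reachable from 800396e: {800396e}.
Reachable from 1b32b5c: {1a6124f, 1b32b5c, 1cfcc4b, 585b0c1, 800396e, a266f79, ab5ee25}.
Only in 800396e's history (ahead): {} — 0.
Only in 1b32b5c's history (behind): {1a6124f, 1b32b5c, 1cfcc4b, 585b0c1, a266f79, ab5ee25} — 6.

0 ahead, 6 behind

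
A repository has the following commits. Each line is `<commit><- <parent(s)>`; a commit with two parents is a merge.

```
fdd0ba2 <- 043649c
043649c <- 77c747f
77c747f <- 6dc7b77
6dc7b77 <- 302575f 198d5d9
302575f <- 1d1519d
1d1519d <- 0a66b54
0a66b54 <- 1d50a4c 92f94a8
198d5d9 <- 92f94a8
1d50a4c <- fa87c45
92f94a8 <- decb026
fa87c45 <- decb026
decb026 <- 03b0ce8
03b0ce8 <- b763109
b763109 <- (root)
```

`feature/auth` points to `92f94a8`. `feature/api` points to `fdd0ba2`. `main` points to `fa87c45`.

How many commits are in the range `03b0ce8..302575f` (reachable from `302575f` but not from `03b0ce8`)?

7

Reachable from 302575f: {03b0ce8, 0a66b54, 1d1519d, 1d50a4c, 302575f, 92f94a8, b763109, decb026, fa87c45}.
Reachable from 03b0ce8: {03b0ce8, b763109}.
In 302575f's history but not 03b0ce8's: {0a66b54, 1d1519d, 1d50a4c, 302575f, 92f94a8, decb026, fa87c45} — 7 commits.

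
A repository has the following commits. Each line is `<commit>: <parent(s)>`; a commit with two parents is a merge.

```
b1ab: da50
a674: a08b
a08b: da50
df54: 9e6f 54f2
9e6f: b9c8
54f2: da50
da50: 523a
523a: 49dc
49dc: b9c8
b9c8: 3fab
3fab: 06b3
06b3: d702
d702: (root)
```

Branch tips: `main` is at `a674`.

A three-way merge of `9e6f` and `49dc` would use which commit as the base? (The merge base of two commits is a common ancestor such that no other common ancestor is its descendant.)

b9c8

Ancestors of 9e6f: {06b3, 3fab, 9e6f, b9c8, d702}.
Ancestors of 49dc: {06b3, 3fab, 49dc, b9c8, d702}.
Common ancestors: {06b3, 3fab, b9c8, d702}.
Among these, b9c8 is not an ancestor of any other common ancestor — it is the merge base.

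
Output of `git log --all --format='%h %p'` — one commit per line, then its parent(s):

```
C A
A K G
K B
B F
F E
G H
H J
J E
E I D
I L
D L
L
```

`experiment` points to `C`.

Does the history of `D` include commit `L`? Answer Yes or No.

Yes

Ancestors of D (commits reachable by following parents): {D, L}.
L is in that set, so it is an ancestor of D.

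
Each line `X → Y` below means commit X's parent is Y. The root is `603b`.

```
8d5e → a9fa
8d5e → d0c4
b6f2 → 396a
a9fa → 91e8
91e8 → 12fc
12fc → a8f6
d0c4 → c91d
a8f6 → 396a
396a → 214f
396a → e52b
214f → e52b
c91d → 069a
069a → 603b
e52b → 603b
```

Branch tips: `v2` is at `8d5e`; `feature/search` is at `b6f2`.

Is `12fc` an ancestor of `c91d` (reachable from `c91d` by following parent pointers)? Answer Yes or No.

Ancestors of c91d: {069a, 603b, c91d}.
12fc is not in that set, so it is not an ancestor of c91d.

No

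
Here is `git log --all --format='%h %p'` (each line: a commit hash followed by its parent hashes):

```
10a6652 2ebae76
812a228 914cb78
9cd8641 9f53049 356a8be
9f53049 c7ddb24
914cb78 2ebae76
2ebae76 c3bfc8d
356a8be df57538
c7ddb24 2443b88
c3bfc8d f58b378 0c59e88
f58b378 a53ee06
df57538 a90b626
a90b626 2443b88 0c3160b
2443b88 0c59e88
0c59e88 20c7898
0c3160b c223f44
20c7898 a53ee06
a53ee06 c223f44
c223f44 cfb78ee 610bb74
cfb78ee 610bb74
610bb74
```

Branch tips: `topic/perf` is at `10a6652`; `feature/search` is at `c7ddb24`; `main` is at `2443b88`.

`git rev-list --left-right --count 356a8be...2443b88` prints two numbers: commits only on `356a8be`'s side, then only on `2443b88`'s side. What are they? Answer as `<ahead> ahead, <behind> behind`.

Reachable from 356a8be: {0c3160b, 0c59e88, 20c7898, 2443b88, 356a8be, 610bb74, a53ee06, a90b626, c223f44, cfb78ee, df57538}.
Reachable from 2443b88: {0c59e88, 20c7898, 2443b88, 610bb74, a53ee06, c223f44, cfb78ee}.
Only in 356a8be's history (ahead): {0c3160b, 356a8be, a90b626, df57538} — 4.
Only in 2443b88's history (behind): {} — 0.

4 ahead, 0 behind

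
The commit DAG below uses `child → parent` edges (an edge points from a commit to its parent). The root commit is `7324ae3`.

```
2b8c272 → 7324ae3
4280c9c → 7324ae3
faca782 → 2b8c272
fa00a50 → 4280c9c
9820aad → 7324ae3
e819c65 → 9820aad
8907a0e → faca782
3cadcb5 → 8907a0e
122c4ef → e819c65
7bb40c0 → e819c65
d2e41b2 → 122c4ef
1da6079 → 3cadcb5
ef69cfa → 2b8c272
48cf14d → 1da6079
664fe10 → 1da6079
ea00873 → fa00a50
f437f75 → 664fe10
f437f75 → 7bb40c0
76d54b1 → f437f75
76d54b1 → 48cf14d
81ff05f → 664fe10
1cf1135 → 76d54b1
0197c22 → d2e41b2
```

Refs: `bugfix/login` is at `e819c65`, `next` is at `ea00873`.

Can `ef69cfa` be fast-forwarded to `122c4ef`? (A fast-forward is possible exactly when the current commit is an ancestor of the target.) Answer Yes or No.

A fast-forward from ef69cfa to 122c4ef is possible iff ef69cfa is an ancestor of 122c4ef.
Ancestors of 122c4ef: {122c4ef, 7324ae3, 9820aad, e819c65}.
ef69cfa is not among them, so fast-forward is not possible.

No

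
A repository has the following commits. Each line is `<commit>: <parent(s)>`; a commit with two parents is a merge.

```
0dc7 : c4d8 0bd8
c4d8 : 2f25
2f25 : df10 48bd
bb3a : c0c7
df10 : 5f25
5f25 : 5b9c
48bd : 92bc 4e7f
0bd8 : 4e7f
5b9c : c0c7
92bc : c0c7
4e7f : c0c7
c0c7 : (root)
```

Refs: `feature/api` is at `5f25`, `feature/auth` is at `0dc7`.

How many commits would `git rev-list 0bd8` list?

Walking parent pointers from 0bd8: reachable set = {0bd8, 4e7f, c0c7}.
That is 3 commits.

3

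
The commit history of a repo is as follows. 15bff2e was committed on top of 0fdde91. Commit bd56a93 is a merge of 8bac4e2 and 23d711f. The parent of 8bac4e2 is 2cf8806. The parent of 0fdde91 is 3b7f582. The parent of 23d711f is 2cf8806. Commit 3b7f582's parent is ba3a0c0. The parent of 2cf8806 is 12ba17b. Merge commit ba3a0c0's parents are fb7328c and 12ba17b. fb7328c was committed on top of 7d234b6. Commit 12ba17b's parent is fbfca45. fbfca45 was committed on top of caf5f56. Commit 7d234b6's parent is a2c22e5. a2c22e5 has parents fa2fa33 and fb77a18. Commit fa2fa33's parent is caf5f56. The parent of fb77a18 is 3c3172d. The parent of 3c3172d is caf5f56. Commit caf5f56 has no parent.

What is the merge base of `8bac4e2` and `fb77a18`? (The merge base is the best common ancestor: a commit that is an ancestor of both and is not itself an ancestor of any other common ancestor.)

caf5f56

Ancestors of 8bac4e2: {12ba17b, 2cf8806, 8bac4e2, caf5f56, fbfca45}.
Ancestors of fb77a18: {3c3172d, caf5f56, fb77a18}.
Common ancestors: {caf5f56}.
The only common ancestor is caf5f56, so it is the merge base.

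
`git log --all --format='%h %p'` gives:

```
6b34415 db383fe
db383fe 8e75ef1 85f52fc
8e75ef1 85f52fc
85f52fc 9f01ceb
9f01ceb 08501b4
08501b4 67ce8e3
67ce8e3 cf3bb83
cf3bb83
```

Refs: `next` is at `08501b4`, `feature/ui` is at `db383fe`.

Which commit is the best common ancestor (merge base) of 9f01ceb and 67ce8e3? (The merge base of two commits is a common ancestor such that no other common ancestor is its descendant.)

Ancestors of 9f01ceb: {08501b4, 67ce8e3, 9f01ceb, cf3bb83}.
Ancestors of 67ce8e3: {67ce8e3, cf3bb83}.
Common ancestors: {67ce8e3, cf3bb83}.
Among these, 67ce8e3 is not an ancestor of any other common ancestor — it is the merge base.

67ce8e3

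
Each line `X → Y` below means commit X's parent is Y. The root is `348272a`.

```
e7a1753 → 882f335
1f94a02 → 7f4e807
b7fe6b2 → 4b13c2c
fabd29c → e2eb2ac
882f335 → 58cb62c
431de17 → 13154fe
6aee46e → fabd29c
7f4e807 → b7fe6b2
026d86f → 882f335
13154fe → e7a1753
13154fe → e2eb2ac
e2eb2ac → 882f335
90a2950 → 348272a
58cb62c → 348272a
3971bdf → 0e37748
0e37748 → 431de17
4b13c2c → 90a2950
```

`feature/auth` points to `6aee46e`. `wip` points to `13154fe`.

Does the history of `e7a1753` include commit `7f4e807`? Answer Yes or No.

Ancestors of e7a1753: {348272a, 58cb62c, 882f335, e7a1753}.
7f4e807 is not in that set, so it is not an ancestor of e7a1753.

No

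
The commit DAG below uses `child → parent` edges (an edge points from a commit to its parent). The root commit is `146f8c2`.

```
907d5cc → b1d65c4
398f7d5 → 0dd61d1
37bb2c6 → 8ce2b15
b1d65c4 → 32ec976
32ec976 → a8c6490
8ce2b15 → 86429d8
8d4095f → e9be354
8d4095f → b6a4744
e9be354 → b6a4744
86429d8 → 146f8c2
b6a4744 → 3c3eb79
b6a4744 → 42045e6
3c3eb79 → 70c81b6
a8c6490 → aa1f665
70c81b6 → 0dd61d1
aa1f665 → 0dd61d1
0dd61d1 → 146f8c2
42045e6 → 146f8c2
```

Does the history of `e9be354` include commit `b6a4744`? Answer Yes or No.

Yes

Ancestors of e9be354 (commits reachable by following parents): {0dd61d1, 146f8c2, 3c3eb79, 42045e6, 70c81b6, b6a4744, e9be354}.
b6a4744 is in that set, so it is an ancestor of e9be354.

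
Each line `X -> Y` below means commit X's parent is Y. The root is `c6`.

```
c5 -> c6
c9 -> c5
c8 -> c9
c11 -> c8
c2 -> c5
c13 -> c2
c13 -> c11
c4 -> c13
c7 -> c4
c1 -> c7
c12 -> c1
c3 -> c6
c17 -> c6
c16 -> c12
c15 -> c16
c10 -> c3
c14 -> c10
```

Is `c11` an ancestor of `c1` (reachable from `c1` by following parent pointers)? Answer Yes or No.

Yes

Ancestors of c1 (commits reachable by following parents): {c1, c11, c13, c2, c4, c5, c6, c7, c8, c9}.
c11 is in that set, so it is an ancestor of c1.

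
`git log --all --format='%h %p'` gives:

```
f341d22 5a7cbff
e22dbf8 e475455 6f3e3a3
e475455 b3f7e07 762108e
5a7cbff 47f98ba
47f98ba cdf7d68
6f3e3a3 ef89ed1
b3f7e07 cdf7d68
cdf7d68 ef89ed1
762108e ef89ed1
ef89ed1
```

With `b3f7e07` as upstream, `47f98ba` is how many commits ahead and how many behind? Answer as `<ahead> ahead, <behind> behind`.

Reachable from 47f98ba: {47f98ba, cdf7d68, ef89ed1}.
Reachable from b3f7e07: {b3f7e07, cdf7d68, ef89ed1}.
Only in 47f98ba's history (ahead): {47f98ba} — 1.
Only in b3f7e07's history (behind): {b3f7e07} — 1.

1 ahead, 1 behind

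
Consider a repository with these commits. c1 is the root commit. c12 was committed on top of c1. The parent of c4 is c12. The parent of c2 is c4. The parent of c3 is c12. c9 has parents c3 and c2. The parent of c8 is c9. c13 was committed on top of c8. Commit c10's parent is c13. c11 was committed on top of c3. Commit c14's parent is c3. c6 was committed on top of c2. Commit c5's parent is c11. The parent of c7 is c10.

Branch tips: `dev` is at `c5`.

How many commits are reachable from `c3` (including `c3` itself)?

3

Walking parent pointers from c3: reachable set = {c1, c12, c3}.
That is 3 commits.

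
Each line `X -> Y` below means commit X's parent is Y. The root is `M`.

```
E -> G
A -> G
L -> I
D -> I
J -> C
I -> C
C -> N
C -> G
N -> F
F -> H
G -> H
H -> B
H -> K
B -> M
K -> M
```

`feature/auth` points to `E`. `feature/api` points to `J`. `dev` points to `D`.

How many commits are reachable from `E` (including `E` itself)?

6

Walking parent pointers from E: reachable set = {B, E, G, H, K, M}.
That is 6 commits.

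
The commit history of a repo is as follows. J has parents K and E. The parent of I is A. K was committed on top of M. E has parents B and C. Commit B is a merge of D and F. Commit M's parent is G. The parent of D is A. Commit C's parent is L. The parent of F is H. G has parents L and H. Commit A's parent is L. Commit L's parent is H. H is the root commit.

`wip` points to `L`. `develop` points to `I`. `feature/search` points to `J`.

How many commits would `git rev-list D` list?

4

Walking parent pointers from D: reachable set = {A, D, H, L}.
That is 4 commits.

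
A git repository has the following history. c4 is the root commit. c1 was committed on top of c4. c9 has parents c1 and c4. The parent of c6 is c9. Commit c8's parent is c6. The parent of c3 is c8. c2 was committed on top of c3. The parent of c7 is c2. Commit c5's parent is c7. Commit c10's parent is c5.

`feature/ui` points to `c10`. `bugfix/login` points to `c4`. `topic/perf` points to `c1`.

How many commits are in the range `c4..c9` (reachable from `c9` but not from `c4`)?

Reachable from c9: {c1, c4, c9}.
Reachable from c4: {c4}.
In c9's history but not c4's: {c1, c9} — 2 commits.

2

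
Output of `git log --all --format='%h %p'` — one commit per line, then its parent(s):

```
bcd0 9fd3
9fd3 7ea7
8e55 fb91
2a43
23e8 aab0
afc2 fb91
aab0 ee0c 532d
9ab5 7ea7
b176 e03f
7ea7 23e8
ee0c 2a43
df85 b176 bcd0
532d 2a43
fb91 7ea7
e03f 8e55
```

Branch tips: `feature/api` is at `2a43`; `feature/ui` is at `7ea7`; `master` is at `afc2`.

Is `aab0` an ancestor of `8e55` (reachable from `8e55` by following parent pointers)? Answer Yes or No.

Yes

Ancestors of 8e55 (commits reachable by following parents): {23e8, 2a43, 532d, 7ea7, 8e55, aab0, ee0c, fb91}.
aab0 is in that set, so it is an ancestor of 8e55.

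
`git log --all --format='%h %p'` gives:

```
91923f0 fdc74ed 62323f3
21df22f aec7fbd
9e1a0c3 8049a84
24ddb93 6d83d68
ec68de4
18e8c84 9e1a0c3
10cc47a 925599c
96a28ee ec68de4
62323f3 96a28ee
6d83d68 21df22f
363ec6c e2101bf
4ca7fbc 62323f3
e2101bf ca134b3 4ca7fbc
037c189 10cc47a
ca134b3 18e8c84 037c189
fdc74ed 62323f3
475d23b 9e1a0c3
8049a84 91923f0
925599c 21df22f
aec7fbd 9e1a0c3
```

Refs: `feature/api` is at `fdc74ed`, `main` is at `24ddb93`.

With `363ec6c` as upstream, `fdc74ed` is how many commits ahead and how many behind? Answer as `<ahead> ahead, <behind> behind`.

Reachable from fdc74ed: {62323f3, 96a28ee, ec68de4, fdc74ed}.
Reachable from 363ec6c: {037c189, 10cc47a, 18e8c84, 21df22f, 363ec6c, 4ca7fbc, 62323f3, 8049a84, 91923f0, 925599c, 96a28ee, 9e1a0c3, aec7fbd, ca134b3, e2101bf, ec68de4, fdc74ed}.
Only in fdc74ed's history (ahead): {} — 0.
Only in 363ec6c's history (behind): {037c189, 10cc47a, 18e8c84, 21df22f, 363ec6c, 4ca7fbc, 8049a84, 91923f0, 925599c, 9e1a0c3, aec7fbd, ca134b3, e2101bf} — 13.

0 ahead, 13 behind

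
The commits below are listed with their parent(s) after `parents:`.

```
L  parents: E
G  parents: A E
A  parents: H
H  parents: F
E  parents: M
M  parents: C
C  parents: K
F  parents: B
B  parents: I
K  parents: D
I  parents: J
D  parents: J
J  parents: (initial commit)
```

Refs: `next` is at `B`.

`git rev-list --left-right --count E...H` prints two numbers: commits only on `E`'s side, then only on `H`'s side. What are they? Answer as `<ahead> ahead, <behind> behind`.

5 ahead, 4 behind

Reachable from E: {C, D, E, J, K, M}.
Reachable from H: {B, F, H, I, J}.
Only in E's history (ahead): {C, D, E, K, M} — 5.
Only in H's history (behind): {B, F, H, I} — 4.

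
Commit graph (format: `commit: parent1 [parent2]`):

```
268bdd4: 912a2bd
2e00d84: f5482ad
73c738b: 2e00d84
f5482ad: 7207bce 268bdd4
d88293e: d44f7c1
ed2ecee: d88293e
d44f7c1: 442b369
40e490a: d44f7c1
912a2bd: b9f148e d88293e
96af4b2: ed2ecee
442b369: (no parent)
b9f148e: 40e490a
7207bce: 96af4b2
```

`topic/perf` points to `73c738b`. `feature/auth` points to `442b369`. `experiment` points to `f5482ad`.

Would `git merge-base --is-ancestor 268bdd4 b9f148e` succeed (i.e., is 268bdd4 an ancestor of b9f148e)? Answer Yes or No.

Ancestors of b9f148e: {40e490a, 442b369, b9f148e, d44f7c1}.
268bdd4 is not in that set, so it is not an ancestor of b9f148e.

No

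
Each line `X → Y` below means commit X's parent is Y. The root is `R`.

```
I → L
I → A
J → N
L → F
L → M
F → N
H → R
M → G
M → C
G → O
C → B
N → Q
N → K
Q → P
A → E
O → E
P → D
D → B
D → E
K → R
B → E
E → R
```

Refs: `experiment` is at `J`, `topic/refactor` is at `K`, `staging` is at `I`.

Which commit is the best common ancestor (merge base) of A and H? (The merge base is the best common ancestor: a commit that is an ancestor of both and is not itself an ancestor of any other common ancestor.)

Ancestors of A: {A, E, R}.
Ancestors of H: {H, R}.
Common ancestors: {R}.
The only common ancestor is R, so it is the merge base.

R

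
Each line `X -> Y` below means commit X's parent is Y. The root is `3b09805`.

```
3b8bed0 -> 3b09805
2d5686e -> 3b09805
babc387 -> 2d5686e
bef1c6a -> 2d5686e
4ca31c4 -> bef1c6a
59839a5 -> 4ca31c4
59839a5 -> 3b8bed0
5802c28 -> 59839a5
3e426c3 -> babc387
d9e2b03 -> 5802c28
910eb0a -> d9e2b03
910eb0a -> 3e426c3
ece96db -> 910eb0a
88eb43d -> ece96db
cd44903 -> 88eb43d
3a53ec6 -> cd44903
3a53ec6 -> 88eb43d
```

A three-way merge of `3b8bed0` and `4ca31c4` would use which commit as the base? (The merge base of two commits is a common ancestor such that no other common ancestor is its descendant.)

3b09805

Ancestors of 3b8bed0: {3b09805, 3b8bed0}.
Ancestors of 4ca31c4: {2d5686e, 3b09805, 4ca31c4, bef1c6a}.
Common ancestors: {3b09805}.
The only common ancestor is 3b09805, so it is the merge base.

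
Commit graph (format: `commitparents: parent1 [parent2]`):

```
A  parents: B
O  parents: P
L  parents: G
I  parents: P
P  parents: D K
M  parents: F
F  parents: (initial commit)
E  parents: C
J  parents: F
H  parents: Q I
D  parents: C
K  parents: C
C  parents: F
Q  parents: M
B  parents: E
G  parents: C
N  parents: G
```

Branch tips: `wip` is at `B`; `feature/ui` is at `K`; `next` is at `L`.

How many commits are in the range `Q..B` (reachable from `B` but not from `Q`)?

3

Reachable from B: {B, C, E, F}.
Reachable from Q: {F, M, Q}.
In B's history but not Q's: {B, C, E} — 3 commits.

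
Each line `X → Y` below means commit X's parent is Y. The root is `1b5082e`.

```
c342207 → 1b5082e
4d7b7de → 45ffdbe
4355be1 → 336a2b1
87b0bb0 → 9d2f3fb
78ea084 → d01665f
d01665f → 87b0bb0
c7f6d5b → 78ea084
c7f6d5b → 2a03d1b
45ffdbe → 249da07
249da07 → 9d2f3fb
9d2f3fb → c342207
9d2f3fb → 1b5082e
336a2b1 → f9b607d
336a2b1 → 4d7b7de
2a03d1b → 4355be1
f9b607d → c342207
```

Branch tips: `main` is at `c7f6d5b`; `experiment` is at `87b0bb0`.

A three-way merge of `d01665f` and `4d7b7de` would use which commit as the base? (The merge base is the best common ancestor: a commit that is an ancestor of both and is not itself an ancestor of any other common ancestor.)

9d2f3fb

Ancestors of d01665f: {1b5082e, 87b0bb0, 9d2f3fb, c342207, d01665f}.
Ancestors of 4d7b7de: {1b5082e, 249da07, 45ffdbe, 4d7b7de, 9d2f3fb, c342207}.
Common ancestors: {1b5082e, 9d2f3fb, c342207}.
Among these, 9d2f3fb is not an ancestor of any other common ancestor — it is the merge base.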